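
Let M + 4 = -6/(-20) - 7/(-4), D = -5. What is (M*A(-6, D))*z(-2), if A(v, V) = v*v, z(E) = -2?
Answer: 702/5 ≈ 140.40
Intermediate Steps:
A(v, V) = v²
M = -39/20 (M = -4 + (-6/(-20) - 7/(-4)) = -4 + (-6*(-1/20) - 7*(-¼)) = -4 + (3/10 + 7/4) = -4 + 41/20 = -39/20 ≈ -1.9500)
(M*A(-6, D))*z(-2) = -39/20*(-6)²*(-2) = -39/20*36*(-2) = -351/5*(-2) = 702/5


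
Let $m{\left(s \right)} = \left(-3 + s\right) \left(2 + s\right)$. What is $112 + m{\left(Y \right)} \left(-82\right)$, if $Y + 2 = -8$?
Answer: $-8416$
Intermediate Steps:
$Y = -10$ ($Y = -2 - 8 = -10$)
$112 + m{\left(Y \right)} \left(-82\right) = 112 + \left(-6 + \left(-10\right)^{2} - -10\right) \left(-82\right) = 112 + \left(-6 + 100 + 10\right) \left(-82\right) = 112 + 104 \left(-82\right) = 112 - 8528 = -8416$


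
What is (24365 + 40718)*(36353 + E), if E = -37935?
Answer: -102961306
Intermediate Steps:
(24365 + 40718)*(36353 + E) = (24365 + 40718)*(36353 - 37935) = 65083*(-1582) = -102961306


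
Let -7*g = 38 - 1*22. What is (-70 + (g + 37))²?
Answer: 61009/49 ≈ 1245.1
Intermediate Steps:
g = -16/7 (g = -(38 - 1*22)/7 = -(38 - 22)/7 = -⅐*16 = -16/7 ≈ -2.2857)
(-70 + (g + 37))² = (-70 + (-16/7 + 37))² = (-70 + 243/7)² = (-247/7)² = 61009/49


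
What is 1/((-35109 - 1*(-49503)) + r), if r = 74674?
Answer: 1/89068 ≈ 1.1227e-5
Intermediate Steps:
1/((-35109 - 1*(-49503)) + r) = 1/((-35109 - 1*(-49503)) + 74674) = 1/((-35109 + 49503) + 74674) = 1/(14394 + 74674) = 1/89068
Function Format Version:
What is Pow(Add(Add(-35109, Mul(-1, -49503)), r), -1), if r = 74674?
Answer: Rational(1, 89068) ≈ 1.1227e-5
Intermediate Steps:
Pow(Add(Add(-35109, Mul(-1, -49503)), r), -1) = Pow(Add(Add(-35109, Mul(-1, -49503)), 74674), -1) = Pow(Add(Add(-35109, 49503), 74674), -1) = Pow(Add(14394, 74674), -1) = Pow(89068, -1) = Rational(1, 89068)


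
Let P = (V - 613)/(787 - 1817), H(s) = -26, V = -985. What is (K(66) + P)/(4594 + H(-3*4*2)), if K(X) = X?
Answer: 34789/2352520 ≈ 0.014788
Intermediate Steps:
P = 799/515 (P = (-985 - 613)/(787 - 1817) = -1598/(-1030) = -1598*(-1/1030) = 799/515 ≈ 1.5515)
(K(66) + P)/(4594 + H(-3*4*2)) = (66 + 799/515)/(4594 - 26) = (34789/515)/4568 = (34789/515)*(1/4568) = 34789/2352520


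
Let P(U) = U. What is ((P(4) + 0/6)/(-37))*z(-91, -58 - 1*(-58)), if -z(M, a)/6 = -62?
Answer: -1488/37 ≈ -40.216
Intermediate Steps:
z(M, a) = 372 (z(M, a) = -6*(-62) = 372)
((P(4) + 0/6)/(-37))*z(-91, -58 - 1*(-58)) = ((4 + 0/6)/(-37))*372 = -(4 + 0*(⅙))/37*372 = -(4 + 0)/37*372 = -1/37*4*372 = -4/37*372 = -1488/37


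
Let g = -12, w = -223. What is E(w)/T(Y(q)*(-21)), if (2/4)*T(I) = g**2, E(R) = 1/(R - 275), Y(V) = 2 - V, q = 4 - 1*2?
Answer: -1/143424 ≈ -6.9723e-6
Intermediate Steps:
q = 2 (q = 4 - 2 = 2)
E(R) = 1/(-275 + R)
T(I) = 288 (T(I) = 2*(-12)**2 = 2*144 = 288)
E(w)/T(Y(q)*(-21)) = 1/(-275 - 223*288) = (1/288)/(-498) = -1/498*1/288 = -1/143424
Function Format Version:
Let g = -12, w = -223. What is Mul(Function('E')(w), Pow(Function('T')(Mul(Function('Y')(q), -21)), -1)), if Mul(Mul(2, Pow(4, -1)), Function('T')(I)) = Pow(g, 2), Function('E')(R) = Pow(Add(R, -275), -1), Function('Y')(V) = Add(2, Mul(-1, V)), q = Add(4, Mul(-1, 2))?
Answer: Rational(-1, 143424) ≈ -6.9723e-6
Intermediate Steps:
q = 2 (q = Add(4, -2) = 2)
Function('E')(R) = Pow(Add(-275, R), -1)
Function('T')(I) = 288 (Function('T')(I) = Mul(2, Pow(-12, 2)) = Mul(2, 144) = 288)
Mul(Function('E')(w), Pow(Function('T')(Mul(Function('Y')(q), -21)), -1)) = Mul(Pow(Add(-275, -223), -1), Pow(288, -1)) = Mul(Pow(-498, -1), Rational(1, 288)) = Mul(Rational(-1, 498), Rational(1, 288)) = Rational(-1, 143424)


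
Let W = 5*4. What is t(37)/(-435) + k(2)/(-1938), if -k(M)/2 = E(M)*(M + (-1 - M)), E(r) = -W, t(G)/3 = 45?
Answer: -8141/28101 ≈ -0.28970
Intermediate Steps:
W = 20
t(G) = 135 (t(G) = 3*45 = 135)
E(r) = -20 (E(r) = -1*20 = -20)
k(M) = -40 (k(M) = -(-40)*(M + (-1 - M)) = -(-40)*(-1) = -2*20 = -40)
t(37)/(-435) + k(2)/(-1938) = 135/(-435) - 40/(-1938) = 135*(-1/435) - 40*(-1/1938) = -9/29 + 20/969 = -8141/28101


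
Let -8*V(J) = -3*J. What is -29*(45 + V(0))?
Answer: -1305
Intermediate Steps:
V(J) = 3*J/8 (V(J) = -(-3)*J/8 = 3*J/8)
-29*(45 + V(0)) = -29*(45 + (3/8)*0) = -29*(45 + 0) = -29*45 = -1305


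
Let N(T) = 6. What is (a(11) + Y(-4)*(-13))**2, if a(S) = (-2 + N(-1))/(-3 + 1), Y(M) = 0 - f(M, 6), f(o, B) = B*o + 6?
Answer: 55696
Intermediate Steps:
f(o, B) = 6 + B*o
Y(M) = -6 - 6*M (Y(M) = 0 - (6 + 6*M) = 0 + (-6 - 6*M) = -6 - 6*M)
a(S) = -2 (a(S) = (-2 + 6)/(-3 + 1) = 4/(-2) = 4*(-1/2) = -2)
(a(11) + Y(-4)*(-13))**2 = (-2 + (-6 - 6*(-4))*(-13))**2 = (-2 + (-6 + 24)*(-13))**2 = (-2 + 18*(-13))**2 = (-2 - 234)**2 = (-236)**2 = 55696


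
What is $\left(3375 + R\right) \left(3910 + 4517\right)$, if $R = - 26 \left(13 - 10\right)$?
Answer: $27783819$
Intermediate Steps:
$R = -78$ ($R = \left(-26\right) 3 = -78$)
$\left(3375 + R\right) \left(3910 + 4517\right) = \left(3375 - 78\right) \left(3910 + 4517\right) = 3297 \cdot 8427 = 27783819$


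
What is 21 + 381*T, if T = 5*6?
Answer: 11451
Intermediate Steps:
T = 30
21 + 381*T = 21 + 381*30 = 21 + 11430 = 11451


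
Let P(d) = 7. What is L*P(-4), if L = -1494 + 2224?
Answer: 5110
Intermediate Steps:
L = 730
L*P(-4) = 730*7 = 5110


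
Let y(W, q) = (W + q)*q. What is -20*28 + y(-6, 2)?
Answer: -568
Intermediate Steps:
y(W, q) = q*(W + q)
-20*28 + y(-6, 2) = -20*28 + 2*(-6 + 2) = -560 + 2*(-4) = -560 - 8 = -568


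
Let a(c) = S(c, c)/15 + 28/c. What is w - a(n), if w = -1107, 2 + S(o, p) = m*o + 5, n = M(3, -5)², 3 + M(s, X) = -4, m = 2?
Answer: -117002/105 ≈ -1114.3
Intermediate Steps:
M(s, X) = -7 (M(s, X) = -3 - 4 = -7)
n = 49 (n = (-7)² = 49)
S(o, p) = 3 + 2*o (S(o, p) = -2 + (2*o + 5) = -2 + (5 + 2*o) = 3 + 2*o)
a(c) = ⅕ + 28/c + 2*c/15 (a(c) = (3 + 2*c)/15 + 28/c = (3 + 2*c)*(1/15) + 28/c = (⅕ + 2*c/15) + 28/c = ⅕ + 28/c + 2*c/15)
w - a(n) = -1107 - (420 + 49*(3 + 2*49))/(15*49) = -1107 - (420 + 49*(3 + 98))/(15*49) = -1107 - (420 + 49*101)/(15*49) = -1107 - (420 + 4949)/(15*49) = -1107 - 5369/(15*49) = -1107 - 1*767/105 = -1107 - 767/105 = -117002/105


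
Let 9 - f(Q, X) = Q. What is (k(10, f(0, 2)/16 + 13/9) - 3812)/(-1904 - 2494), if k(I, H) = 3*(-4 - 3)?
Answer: 3833/4398 ≈ 0.87153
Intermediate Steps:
f(Q, X) = 9 - Q
k(I, H) = -21 (k(I, H) = 3*(-7) = -21)
(k(10, f(0, 2)/16 + 13/9) - 3812)/(-1904 - 2494) = (-21 - 3812)/(-1904 - 2494) = -3833/(-4398) = -3833*(-1/4398) = 3833/4398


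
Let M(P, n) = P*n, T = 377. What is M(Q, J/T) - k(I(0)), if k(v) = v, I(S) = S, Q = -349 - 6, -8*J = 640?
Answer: 28400/377 ≈ 75.332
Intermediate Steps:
J = -80 (J = -⅛*640 = -80)
Q = -355
M(Q, J/T) - k(I(0)) = -(-28400)/377 - 1*0 = -(-28400)/377 + 0 = -355*(-80/377) + 0 = 28400/377 + 0 = 28400/377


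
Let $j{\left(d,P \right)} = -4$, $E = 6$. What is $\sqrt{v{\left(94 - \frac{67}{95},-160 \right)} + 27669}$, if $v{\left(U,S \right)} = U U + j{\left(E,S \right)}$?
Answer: $\frac{\sqrt{328229394}}{95} \approx 190.71$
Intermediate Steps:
$v{\left(U,S \right)} = -4 + U^{2}$ ($v{\left(U,S \right)} = U U - 4 = U^{2} - 4 = -4 + U^{2}$)
$\sqrt{v{\left(94 - \frac{67}{95},-160 \right)} + 27669} = \sqrt{\left(-4 + \left(94 - \frac{67}{95}\right)^{2}\right) + 27669} = \sqrt{\left(-4 + \left(\frac{8863}{95}\right)^{2}\right) + 27669} = \sqrt{\left(-4 + \frac{78552769}{9025}\right) + 27669} = \sqrt{\frac{78516669}{9025} + 27669} = \sqrt{\frac{328229394}{9025}} = \frac{\sqrt{328229394}}{95}$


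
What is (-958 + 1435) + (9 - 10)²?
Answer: 478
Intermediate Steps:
(-958 + 1435) + (9 - 10)² = 477 + (-1)² = 477 + 1 = 478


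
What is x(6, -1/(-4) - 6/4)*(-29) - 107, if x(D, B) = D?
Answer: -281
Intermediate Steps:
x(6, -1/(-4) - 6/4)*(-29) - 107 = 6*(-29) - 107 = -174 - 107 = -281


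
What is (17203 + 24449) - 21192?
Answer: 20460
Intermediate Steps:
(17203 + 24449) - 21192 = 41652 - 21192 = 20460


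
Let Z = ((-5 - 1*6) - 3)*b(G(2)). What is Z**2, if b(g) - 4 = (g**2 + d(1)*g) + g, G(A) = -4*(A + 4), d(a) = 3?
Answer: 45914176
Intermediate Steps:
G(A) = -16 - 4*A (G(A) = -4*(4 + A) = -16 - 4*A)
b(g) = 4 + g**2 + 4*g (b(g) = 4 + ((g**2 + 3*g) + g) = 4 + (g**2 + 4*g) = 4 + g**2 + 4*g)
Z = -6776 (Z = ((-5 - 1*6) - 3)*(4 + (-16 - 4*2)**2 + 4*(-16 - 4*2)) = ((-5 - 6) - 3)*(4 + (-16 - 8)**2 + 4*(-16 - 8)) = (-11 - 3)*(4 + (-24)**2 + 4*(-24)) = -14*(4 + 576 - 96) = -14*484 = -6776)
Z**2 = (-6776)**2 = 45914176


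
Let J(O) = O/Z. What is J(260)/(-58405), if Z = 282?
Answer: -26/1647021 ≈ -1.5786e-5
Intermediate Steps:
J(O) = O/282
J(260)/(-58405) = ((1/282)*260)/(-58405) = (130/141)*(-1/58405) = -26/1647021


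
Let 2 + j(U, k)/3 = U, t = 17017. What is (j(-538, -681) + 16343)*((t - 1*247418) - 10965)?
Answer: -3553631618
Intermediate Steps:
j(U, k) = -6 + 3*U
(j(-538, -681) + 16343)*((t - 1*247418) - 10965) = ((-6 + 3*(-538)) + 16343)*((17017 - 1*247418) - 10965) = ((-6 - 1614) + 16343)*((17017 - 247418) - 10965) = (-1620 + 16343)*(-230401 - 10965) = 14723*(-241366) = -3553631618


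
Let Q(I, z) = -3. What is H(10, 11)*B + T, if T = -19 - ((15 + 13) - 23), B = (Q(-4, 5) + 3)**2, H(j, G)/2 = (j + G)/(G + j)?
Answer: -24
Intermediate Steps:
H(j, G) = 2 (H(j, G) = 2*((j + G)/(G + j)) = 2*((G + j)/(G + j)) = 2*1 = 2)
B = 0 (B = (-3 + 3)**2 = 0**2 = 0)
T = -24 (T = -19 - (28 - 23) = -19 - 1*5 = -19 - 5 = -24)
H(10, 11)*B + T = 2*0 - 24 = 0 - 24 = -24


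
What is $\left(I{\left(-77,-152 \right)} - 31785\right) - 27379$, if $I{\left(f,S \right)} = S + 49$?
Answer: $-59267$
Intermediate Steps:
$I{\left(f,S \right)} = 49 + S$
$\left(I{\left(-77,-152 \right)} - 31785\right) - 27379 = \left(\left(49 - 152\right) - 31785\right) - 27379 = \left(-103 - 31785\right) - 27379 = -31888 - 27379 = -59267$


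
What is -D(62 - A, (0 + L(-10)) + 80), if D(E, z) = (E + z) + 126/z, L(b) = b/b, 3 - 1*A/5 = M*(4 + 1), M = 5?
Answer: -2291/9 ≈ -254.56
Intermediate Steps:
A = -110 (A = 15 - 25*(4 + 1) = 15 - 25*5 = 15 - 5*25 = 15 - 125 = -110)
L(b) = 1
D(E, z) = E + z + 126/z
-D(62 - A, (0 + L(-10)) + 80) = -((62 - 1*(-110)) + ((0 + 1) + 80) + 126/((0 + 1) + 80)) = -((62 + 110) + (1 + 80) + 126/(1 + 80)) = -(172 + 81 + 126/81) = -(172 + 81 + 126*(1/81)) = -(172 + 81 + 14/9) = -1*2291/9 = -2291/9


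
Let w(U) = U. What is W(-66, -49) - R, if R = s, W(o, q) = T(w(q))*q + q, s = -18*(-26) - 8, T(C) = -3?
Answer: -362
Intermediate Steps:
s = 460 (s = 468 - 8 = 460)
W(o, q) = -2*q (W(o, q) = -3*q + q = -2*q)
R = 460
W(-66, -49) - R = -2*(-49) - 1*460 = 98 - 460 = -362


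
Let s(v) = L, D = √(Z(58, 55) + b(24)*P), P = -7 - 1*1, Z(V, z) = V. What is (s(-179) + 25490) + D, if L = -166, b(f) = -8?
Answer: 25324 + √122 ≈ 25335.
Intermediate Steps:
P = -8 (P = -7 - 1 = -8)
D = √122 (D = √(58 - 8*(-8)) = √(58 + 64) = √122 ≈ 11.045)
s(v) = -166
(s(-179) + 25490) + D = (-166 + 25490) + √122 = 25324 + √122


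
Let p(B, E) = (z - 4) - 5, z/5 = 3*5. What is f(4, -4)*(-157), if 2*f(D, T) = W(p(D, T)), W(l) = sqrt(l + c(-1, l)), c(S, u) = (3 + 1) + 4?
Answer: -157*sqrt(74)/2 ≈ -675.28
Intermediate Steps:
z = 75 (z = 5*(3*5) = 5*15 = 75)
c(S, u) = 8 (c(S, u) = 4 + 4 = 8)
p(B, E) = 66 (p(B, E) = (75 - 4) - 5 = 71 - 5 = 66)
W(l) = sqrt(8 + l) (W(l) = sqrt(l + 8) = sqrt(8 + l))
f(D, T) = sqrt(74)/2 (f(D, T) = sqrt(8 + 66)/2 = sqrt(74)/2)
f(4, -4)*(-157) = (sqrt(74)/2)*(-157) = -157*sqrt(74)/2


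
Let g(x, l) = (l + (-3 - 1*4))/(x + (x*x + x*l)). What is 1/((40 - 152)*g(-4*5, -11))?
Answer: 25/84 ≈ 0.29762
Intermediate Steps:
g(x, l) = (-7 + l)/(x + x**2 + l*x) (g(x, l) = (l + (-3 - 4))/(x + (x**2 + l*x)) = (l - 7)/(x + x**2 + l*x) = (-7 + l)/(x + x**2 + l*x))
1/((40 - 152)*g(-4*5, -11)) = 1/((40 - 152)*((-7 - 11)/(((-4*5))*(1 - 11 - 4*5)))) = 1/(-112*(-18)/((-20)*(1 - 11 - 20))) = 1/(-(-28)*(-18)/(5*(-30))) = 1/(-(-28)*(-1)*(-18)/(5*30)) = 1/(-112*(-3/100)) = 1/(84/25) = 25/84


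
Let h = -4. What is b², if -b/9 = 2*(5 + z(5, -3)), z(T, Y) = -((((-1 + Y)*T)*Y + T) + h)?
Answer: 1016064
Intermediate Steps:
z(T, Y) = 4 - T - T*Y*(-1 + Y) (z(T, Y) = -((((-1 + Y)*T)*Y + T) - 4) = -(((T*(-1 + Y))*Y + T) - 4) = -((T*Y*(-1 + Y) + T) - 4) = -((T + T*Y*(-1 + Y)) - 4) = -(-4 + T + T*Y*(-1 + Y)) = 4 - T - T*Y*(-1 + Y))
b = 1008 (b = -18*(5 + (4 - 1*5 + 5*(-3) - 1*5*(-3)²)) = -18*(5 + (4 - 5 - 15 - 1*5*9)) = -18*(5 + (4 - 5 - 15 - 45)) = -18*(5 - 61) = -18*(-56) = -9*(-112) = 1008)
b² = 1008² = 1016064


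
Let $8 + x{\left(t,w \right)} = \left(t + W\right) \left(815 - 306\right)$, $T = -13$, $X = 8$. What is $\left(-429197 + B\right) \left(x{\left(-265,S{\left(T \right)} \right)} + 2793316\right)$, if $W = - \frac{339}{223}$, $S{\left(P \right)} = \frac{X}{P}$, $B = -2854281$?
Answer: $- \frac{1945972208635884}{223} \approx -8.7263 \cdot 10^{12}$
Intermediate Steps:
$S{\left(P \right)} = \frac{8}{P}$
$W = - \frac{339}{223}$ ($W = \left(-339\right) \frac{1}{223} = - \frac{339}{223} \approx -1.5202$)
$x{\left(t,w \right)} = - \frac{174335}{223} + 509 t$ ($x{\left(t,w \right)} = -8 + \left(t - \frac{339}{223}\right) \left(815 - 306\right) = -8 + \left(- \frac{339}{223} + t\right) 509 = -8 + \left(- \frac{172551}{223} + 509 t\right) = - \frac{174335}{223} + 509 t$)
$\left(-429197 + B\right) \left(x{\left(-265,S{\left(T \right)} \right)} + 2793316\right) = \left(-429197 - 2854281\right) \left(\left(- \frac{174335}{223} + 509 \left(-265\right)\right) + 2793316\right) = - 3283478 \left(\left(- \frac{174335}{223} - 134885\right) + 2793316\right) = - 3283478 \left(- \frac{30253690}{223} + 2793316\right) = \left(-3283478\right) \frac{592655778}{223} = - \frac{1945972208635884}{223}$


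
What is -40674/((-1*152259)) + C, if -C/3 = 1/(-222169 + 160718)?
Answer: 833304917/3118822603 ≈ 0.26719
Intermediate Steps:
C = 3/61451 (C = -3/(-222169 + 160718) = -3/(-61451) = -3*(-1/61451) = 3/61451 ≈ 4.8819e-5)
-40674/((-1*152259)) + C = -40674/((-1*152259)) + 3/61451 = -40674/(-152259) + 3/61451 = -40674*(-1/152259) + 3/61451 = 13558/50753 + 3/61451 = 833304917/3118822603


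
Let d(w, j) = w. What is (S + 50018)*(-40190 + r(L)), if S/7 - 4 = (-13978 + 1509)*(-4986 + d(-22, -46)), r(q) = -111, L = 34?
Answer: -17618118556310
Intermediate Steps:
S = 437113292 (S = 28 + 7*((-13978 + 1509)*(-4986 - 22)) = 28 + 7*(-12469*(-5008)) = 28 + 7*62444752 = 28 + 437113264 = 437113292)
(S + 50018)*(-40190 + r(L)) = (437113292 + 50018)*(-40190 - 111) = 437163310*(-40301) = -17618118556310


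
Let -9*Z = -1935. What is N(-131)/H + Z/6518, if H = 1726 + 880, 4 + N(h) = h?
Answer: -79910/4246477 ≈ -0.018818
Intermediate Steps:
Z = 215 (Z = -⅑*(-1935) = 215)
N(h) = -4 + h
H = 2606
N(-131)/H + Z/6518 = (-4 - 131)/2606 + 215/6518 = -135*1/2606 + 215*(1/6518) = -135/2606 + 215/6518 = -79910/4246477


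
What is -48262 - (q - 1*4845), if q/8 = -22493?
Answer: 136527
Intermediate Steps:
q = -179944 (q = 8*(-22493) = -179944)
-48262 - (q - 1*4845) = -48262 - (-179944 - 1*4845) = -48262 - (-179944 - 4845) = -48262 - 1*(-184789) = -48262 + 184789 = 136527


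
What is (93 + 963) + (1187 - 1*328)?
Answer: 1915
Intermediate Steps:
(93 + 963) + (1187 - 1*328) = 1056 + (1187 - 328) = 1056 + 859 = 1915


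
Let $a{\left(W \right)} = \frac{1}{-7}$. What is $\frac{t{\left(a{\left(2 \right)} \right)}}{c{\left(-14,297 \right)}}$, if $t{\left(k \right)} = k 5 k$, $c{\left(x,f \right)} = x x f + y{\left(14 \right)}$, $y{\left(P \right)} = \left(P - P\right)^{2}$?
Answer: $\frac{5}{2852388} \approx 1.7529 \cdot 10^{-6}$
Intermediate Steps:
$a{\left(W \right)} = - \frac{1}{7}$
$y{\left(P \right)} = 0$ ($y{\left(P \right)} = 0^{2} = 0$)
$c{\left(x,f \right)} = f x^{2}$ ($c{\left(x,f \right)} = x x f + 0 = x^{2} f + 0 = f x^{2} + 0 = f x^{2}$)
$t{\left(k \right)} = 5 k^{2}$ ($t{\left(k \right)} = 5 k k = 5 k^{2}$)
$\frac{t{\left(a{\left(2 \right)} \right)}}{c{\left(-14,297 \right)}} = \frac{5 \left(- \frac{1}{7}\right)^{2}}{297 \left(-14\right)^{2}} = \frac{5 \cdot \frac{1}{49}}{297 \cdot 196} = \frac{5}{49 \cdot 58212} = \frac{5}{49} \cdot \frac{1}{58212} = \frac{5}{2852388}$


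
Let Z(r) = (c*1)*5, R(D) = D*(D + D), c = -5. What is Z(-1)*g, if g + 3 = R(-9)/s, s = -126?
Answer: 750/7 ≈ 107.14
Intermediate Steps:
R(D) = 2*D**2 (R(D) = D*(2*D) = 2*D**2)
Z(r) = -25 (Z(r) = -5*1*5 = -5*5 = -25)
g = -30/7 (g = -3 + (2*(-9)**2)/(-126) = -3 + (2*81)*(-1/126) = -3 + 162*(-1/126) = -3 - 9/7 = -30/7 ≈ -4.2857)
Z(-1)*g = -25*(-30/7) = 750/7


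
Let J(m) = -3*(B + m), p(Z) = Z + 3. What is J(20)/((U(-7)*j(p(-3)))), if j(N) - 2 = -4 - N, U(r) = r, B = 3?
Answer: -69/14 ≈ -4.9286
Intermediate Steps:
p(Z) = 3 + Z
j(N) = -2 - N (j(N) = 2 + (-4 - N) = -2 - N)
J(m) = -9 - 3*m (J(m) = -3*(3 + m) = -9 - 3*m)
J(20)/((U(-7)*j(p(-3)))) = (-9 - 3*20)/((-7*(-2 - (3 - 3)))) = (-9 - 60)/((-7*(-2 - 1*0))) = -69*(-1/(7*(-2 + 0))) = -69/((-7*(-2))) = -69/14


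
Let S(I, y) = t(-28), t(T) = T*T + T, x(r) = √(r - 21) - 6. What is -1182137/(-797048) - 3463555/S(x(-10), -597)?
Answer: -14080234133/3074328 ≈ -4579.9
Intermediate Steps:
x(r) = -6 + √(-21 + r) (x(r) = √(-21 + r) - 6 = -6 + √(-21 + r))
t(T) = T + T² (t(T) = T² + T = T + T²)
S(I, y) = 756 (S(I, y) = -28*(1 - 28) = -28*(-27) = 756)
-1182137/(-797048) - 3463555/S(x(-10), -597) = -1182137/(-797048) - 3463555/756 = -1182137*(-1/797048) - 3463555*1/756 = 1182137/797048 - 3463555/756 = -14080234133/3074328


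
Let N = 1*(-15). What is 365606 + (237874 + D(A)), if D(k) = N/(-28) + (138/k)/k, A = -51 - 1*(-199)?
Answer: 46265232273/76664 ≈ 6.0348e+5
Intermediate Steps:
N = -15
A = 148 (A = -51 + 199 = 148)
D(k) = 15/28 + 138/k² (D(k) = -15/(-28) + (138/k)/k = -15*(-1/28) + 138/k² = 15/28 + 138/k²)
365606 + (237874 + D(A)) = 365606 + (237874 + (15/28 + 138/148²)) = 365606 + (237874 + (15/28 + 138*(1/21904))) = 365606 + (237874 + (15/28 + 69/10952)) = 365606 + (237874 + 41553/76664) = 365606 + 18236413889/76664 = 46265232273/76664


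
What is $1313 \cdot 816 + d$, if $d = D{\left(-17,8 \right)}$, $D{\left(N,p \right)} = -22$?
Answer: $1071386$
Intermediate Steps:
$d = -22$
$1313 \cdot 816 + d = 1313 \cdot 816 - 22 = 1071408 - 22 = 1071386$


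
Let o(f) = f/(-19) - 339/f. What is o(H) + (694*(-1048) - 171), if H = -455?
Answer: -6288877069/8645 ≈ -7.2746e+5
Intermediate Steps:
o(f) = -339/f - f/19 (o(f) = f*(-1/19) - 339/f = -f/19 - 339/f = -339/f - f/19)
o(H) + (694*(-1048) - 171) = (-339/(-455) - 1/19*(-455)) + (694*(-1048) - 171) = (-339*(-1/455) + 455/19) + (-727312 - 171) = (339/455 + 455/19) - 727483 = 213466/8645 - 727483 = -6288877069/8645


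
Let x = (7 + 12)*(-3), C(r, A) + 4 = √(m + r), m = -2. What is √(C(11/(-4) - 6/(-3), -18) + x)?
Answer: √(-244 + 2*I*√11)/2 ≈ 0.10615 + 7.811*I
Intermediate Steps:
C(r, A) = -4 + √(-2 + r)
x = -57 (x = 19*(-3) = -57)
√(C(11/(-4) - 6/(-3), -18) + x) = √((-4 + √(-2 + (11/(-4) - 6/(-3)))) - 57) = √((-4 + √(-2 + (11*(-¼) - 6*(-⅓)))) - 57) = √((-4 + √(-2 + (-11/4 + 2))) - 57) = √((-4 + √(-2 - ¾)) - 57) = √((-4 + √(-11/4)) - 57) = √((-4 + I*√11/2) - 57) = √(-61 + I*√11/2)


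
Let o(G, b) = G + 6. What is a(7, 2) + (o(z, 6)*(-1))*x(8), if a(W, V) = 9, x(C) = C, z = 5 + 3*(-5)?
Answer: 41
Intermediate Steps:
z = -10 (z = 5 - 15 = -10)
o(G, b) = 6 + G
a(7, 2) + (o(z, 6)*(-1))*x(8) = 9 + ((6 - 10)*(-1))*8 = 9 - 4*(-1)*8 = 9 + 4*8 = 9 + 32 = 41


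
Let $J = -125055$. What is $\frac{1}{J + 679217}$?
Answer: $\frac{1}{554162} \approx 1.8045 \cdot 10^{-6}$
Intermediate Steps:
$\frac{1}{J + 679217} = \frac{1}{-125055 + 679217} = \frac{1}{554162}$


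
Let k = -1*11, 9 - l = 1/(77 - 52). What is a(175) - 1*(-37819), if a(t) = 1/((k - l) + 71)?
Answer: 48257069/1276 ≈ 37819.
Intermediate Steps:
l = 224/25 (l = 9 - 1/(77 - 52) = 9 - 1/25 = 224/25 ≈ 8.9600)
k = -11
a(t) = 25/1276 (a(t) = 1/((-11 - 1*224/25) + 71) = 1/((-11 - 224/25) + 71) = 1/(-499/25 + 71) = 1/(1276/25) = 25/1276)
a(175) - 1*(-37819) = 25/1276 - 1*(-37819) = 25/1276 + 37819 = 48257069/1276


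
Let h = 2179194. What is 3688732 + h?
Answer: 5867926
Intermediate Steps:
3688732 + h = 3688732 + 2179194 = 5867926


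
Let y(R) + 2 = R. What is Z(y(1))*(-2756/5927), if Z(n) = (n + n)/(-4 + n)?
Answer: -5512/29635 ≈ -0.18600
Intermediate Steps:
y(R) = -2 + R
Z(n) = 2*n/(-4 + n) (Z(n) = (2*n)/(-4 + n) = 2*n/(-4 + n))
Z(y(1))*(-2756/5927) = (2*(-2 + 1)/(-4 + (-2 + 1)))*(-2756/5927) = (2*(-1)/(-4 - 1))*(-2756*1/5927) = (2*(-1)/(-5))*(-2756/5927) = (2*(-1)*(-⅕))*(-2756/5927) = (⅖)*(-2756/5927) = -5512/29635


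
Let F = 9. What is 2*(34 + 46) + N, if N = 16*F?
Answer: 304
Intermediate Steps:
N = 144 (N = 16*9 = 144)
2*(34 + 46) + N = 2*(34 + 46) + 144 = 2*80 + 144 = 160 + 144 = 304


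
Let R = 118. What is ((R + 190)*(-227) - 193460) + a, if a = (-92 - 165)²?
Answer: -197327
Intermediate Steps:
a = 66049 (a = (-257)² = 66049)
((R + 190)*(-227) - 193460) + a = ((118 + 190)*(-227) - 193460) + 66049 = (308*(-227) - 193460) + 66049 = (-69916 - 193460) + 66049 = -263376 + 66049 = -197327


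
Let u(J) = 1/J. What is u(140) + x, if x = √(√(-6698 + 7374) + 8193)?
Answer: 1/140 + √8219 ≈ 90.666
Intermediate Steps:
x = √8219 (x = √(√676 + 8193) = √(26 + 8193) = √8219 ≈ 90.659)
u(140) + x = 1/140 + √8219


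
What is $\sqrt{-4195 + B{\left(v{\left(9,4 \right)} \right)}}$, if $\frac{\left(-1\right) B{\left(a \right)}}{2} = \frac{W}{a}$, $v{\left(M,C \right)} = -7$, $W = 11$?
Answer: $\frac{i \sqrt{205401}}{7} \approx 64.745 i$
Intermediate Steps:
$B{\left(a \right)} = - \frac{22}{a}$ ($B{\left(a \right)} = - 2 \frac{11}{a} = - \frac{22}{a}$)
$\sqrt{-4195 + B{\left(v{\left(9,4 \right)} \right)}} = \sqrt{-4195 - \frac{22}{-7}} = \sqrt{-4195 - - \frac{22}{7}} = \sqrt{-4195 + \frac{22}{7}} = \sqrt{- \frac{29343}{7}} = \frac{i \sqrt{205401}}{7}$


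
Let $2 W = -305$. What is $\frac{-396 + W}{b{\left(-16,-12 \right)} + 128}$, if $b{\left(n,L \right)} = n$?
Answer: $- \frac{1097}{224} \approx -4.8973$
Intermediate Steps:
$W = - \frac{305}{2}$ ($W = \frac{1}{2} \left(-305\right) = - \frac{305}{2} \approx -152.5$)
$\frac{-396 + W}{b{\left(-16,-12 \right)} + 128} = \frac{-396 - \frac{305}{2}}{-16 + 128} = - \frac{1097}{2 \cdot 112} = \left(- \frac{1097}{2}\right) \frac{1}{112} = - \frac{1097}{224}$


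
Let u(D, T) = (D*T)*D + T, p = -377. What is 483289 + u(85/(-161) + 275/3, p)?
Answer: -617877613232/233289 ≈ -2.6486e+6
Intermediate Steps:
u(D, T) = T + T*D**2 (u(D, T) = T*D**2 + T = T + T*D**2)
483289 + u(85/(-161) + 275/3, p) = 483289 - 377*(1 + (85/(-161) + 275/3)**2) = 483289 - 377*(1 + (85*(-1/161) + 275*(1/3))**2) = 483289 - 377*(1 + (-85/161 + 275/3)**2) = 483289 - 377*(1 + (44020/483)**2) = 483289 - 377*(1 + 1937760400/233289) = 483289 - 377*1937993689/233289 = 483289 - 730623620753/233289 = -617877613232/233289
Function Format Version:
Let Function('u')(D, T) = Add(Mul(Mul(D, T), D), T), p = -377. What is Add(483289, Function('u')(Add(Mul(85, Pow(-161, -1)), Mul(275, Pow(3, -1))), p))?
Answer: Rational(-617877613232, 233289) ≈ -2.6486e+6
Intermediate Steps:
Function('u')(D, T) = Add(T, Mul(T, Pow(D, 2))) (Function('u')(D, T) = Add(Mul(T, Pow(D, 2)), T) = Add(T, Mul(T, Pow(D, 2))))
Add(483289, Function('u')(Add(Mul(85, Pow(-161, -1)), Mul(275, Pow(3, -1))), p)) = Add(483289, Mul(-377, Add(1, Pow(Add(Mul(85, Pow(-161, -1)), Mul(275, Pow(3, -1))), 2)))) = Add(483289, Mul(-377, Add(1, Pow(Add(Mul(85, Rational(-1, 161)), Mul(275, Rational(1, 3))), 2)))) = Add(483289, Mul(-377, Add(1, Pow(Add(Rational(-85, 161), Rational(275, 3)), 2)))) = Add(483289, Mul(-377, Add(1, Pow(Rational(44020, 483), 2)))) = Add(483289, Mul(-377, Add(1, Rational(1937760400, 233289)))) = Add(483289, Mul(-377, Rational(1937993689, 233289))) = Add(483289, Rational(-730623620753, 233289)) = Rational(-617877613232, 233289)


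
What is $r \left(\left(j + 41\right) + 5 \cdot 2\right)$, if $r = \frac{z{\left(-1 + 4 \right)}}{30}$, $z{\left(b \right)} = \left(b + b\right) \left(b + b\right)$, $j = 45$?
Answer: $\frac{576}{5} \approx 115.2$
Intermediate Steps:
$z{\left(b \right)} = 4 b^{2}$ ($z{\left(b \right)} = 2 b 2 b = 4 b^{2}$)
$r = \frac{6}{5}$ ($r = \frac{4 \left(-1 + 4\right)^{2}}{30} = 4 \cdot 3^{2} \cdot \frac{1}{30} = 4 \cdot 9 \cdot \frac{1}{30} = 36 \cdot \frac{1}{30} = \frac{6}{5} \approx 1.2$)
$r \left(\left(j + 41\right) + 5 \cdot 2\right) = \frac{6 \left(\left(45 + 41\right) + 5 \cdot 2\right)}{5} = \frac{6 \left(86 + 10\right)}{5} = \frac{6}{5} \cdot 96 = \frac{576}{5}$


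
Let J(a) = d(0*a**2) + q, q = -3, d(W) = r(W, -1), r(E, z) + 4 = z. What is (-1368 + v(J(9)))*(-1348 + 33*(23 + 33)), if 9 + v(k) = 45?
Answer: -666000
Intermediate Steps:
r(E, z) = -4 + z
d(W) = -5 (d(W) = -4 - 1 = -5)
J(a) = -8 (J(a) = -5 - 3 = -8)
v(k) = 36 (v(k) = -9 + 45 = 36)
(-1368 + v(J(9)))*(-1348 + 33*(23 + 33)) = (-1368 + 36)*(-1348 + 33*(23 + 33)) = -1332*(-1348 + 33*56) = -1332*(-1348 + 1848) = -1332*500 = -666000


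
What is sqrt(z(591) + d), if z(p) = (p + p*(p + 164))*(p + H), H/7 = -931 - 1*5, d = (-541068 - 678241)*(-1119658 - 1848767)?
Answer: 3*sqrt(401862663041) ≈ 1.9018e+6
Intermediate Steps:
d = 3619427318325 (d = -1219309*(-2968425) = 3619427318325)
H = -6552 (H = 7*(-931 - 1*5) = 7*(-931 - 5) = 7*(-936) = -6552)
z(p) = (-6552 + p)*(p + p*(164 + p)) (z(p) = (p + p*(p + 164))*(p - 6552) = (p + p*(164 + p))*(-6552 + p) = (-6552 + p)*(p + p*(164 + p)))
sqrt(z(591) + d) = sqrt(591*(-1081080 + 591**2 - 6387*591) + 3619427318325) = sqrt(591*(-1081080 + 349281 - 3774717) + 3619427318325) = sqrt(591*(-4506516) + 3619427318325) = sqrt(-2663350956 + 3619427318325) = sqrt(3616763967369) = 3*sqrt(401862663041)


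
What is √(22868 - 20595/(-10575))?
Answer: √11366935665/705 ≈ 151.23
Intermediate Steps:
√(22868 - 20595/(-10575)) = √(22868 - 20595*(-1/10575)) = √(22868 + 1373/705) = √(16123313/705) = √11366935665/705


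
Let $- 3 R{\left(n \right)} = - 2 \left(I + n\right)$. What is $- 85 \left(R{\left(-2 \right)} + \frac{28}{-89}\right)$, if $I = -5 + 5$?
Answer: $\frac{37400}{267} \approx 140.07$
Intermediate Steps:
$I = 0$
$R{\left(n \right)} = \frac{2 n}{3}$ ($R{\left(n \right)} = - \frac{\left(-2\right) \left(0 + n\right)}{3} = - \frac{\left(-2\right) n}{3} = \frac{2 n}{3}$)
$- 85 \left(R{\left(-2 \right)} + \frac{28}{-89}\right) = - 85 \left(\frac{2}{3} \left(-2\right) + \frac{28}{-89}\right) = - 85 \left(- \frac{4}{3} + 28 \left(- \frac{1}{89}\right)\right) = - 85 \left(- \frac{4}{3} - \frac{28}{89}\right) = \left(-85\right) \left(- \frac{440}{267}\right) = \frac{37400}{267}$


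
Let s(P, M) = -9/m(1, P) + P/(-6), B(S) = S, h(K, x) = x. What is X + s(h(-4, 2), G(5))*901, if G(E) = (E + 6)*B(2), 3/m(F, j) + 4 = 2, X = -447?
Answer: 13976/3 ≈ 4658.7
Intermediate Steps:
m(F, j) = -3/2 (m(F, j) = 3/(-4 + 2) = 3/(-2) = 3*(-½) = -3/2)
G(E) = 12 + 2*E (G(E) = (E + 6)*2 = (6 + E)*2 = 12 + 2*E)
s(P, M) = 6 - P/6 (s(P, M) = -9/(-3/2) + P/(-6) = -9*(-⅔) + P*(-⅙) = 6 - P/6)
X + s(h(-4, 2), G(5))*901 = -447 + (6 - ⅙*2)*901 = -447 + (6 - ⅓)*901 = -447 + (17/3)*901 = -447 + 15317/3 = 13976/3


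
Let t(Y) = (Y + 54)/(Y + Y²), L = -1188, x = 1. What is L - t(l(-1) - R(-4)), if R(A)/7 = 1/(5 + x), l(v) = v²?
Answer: -4002/5 ≈ -800.40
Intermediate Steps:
R(A) = 7/6 (R(A) = 7/(5 + 1) = 7/6)
t(Y) = (54 + Y)/(Y + Y²)
L - t(l(-1) - R(-4)) = -1188 - (54 + ((-1)² - 1*7/6))/(((-1)² - 1*7/6)*(1 + ((-1)² - 1*7/6))) = -1188 - (54 + (1 - 7/6))/((1 - 7/6)*(1 + (1 - 7/6))) = -1188 - (54 - ⅙)/((-⅙)*(1 - ⅙)) = -1188 - (-6)*323/(⅚*6) = -1188 - (-6)*6*323/(5*6) = -1188 - 1*(-1938/5) = -1188 + 1938/5 = -4002/5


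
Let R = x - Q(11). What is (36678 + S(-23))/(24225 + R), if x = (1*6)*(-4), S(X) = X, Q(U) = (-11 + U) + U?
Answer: 7331/4838 ≈ 1.5153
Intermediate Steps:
Q(U) = -11 + 2*U
x = -24 (x = 6*(-4) = -24)
R = -35 (R = -24 - (-11 + 2*11) = -24 - (-11 + 22) = -24 - 1*11 = -24 - 11 = -35)
(36678 + S(-23))/(24225 + R) = (36678 - 23)/(24225 - 35) = 36655/24190 = 36655*(1/24190) = 7331/4838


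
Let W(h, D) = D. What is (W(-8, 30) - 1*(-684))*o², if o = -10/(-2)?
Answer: 17850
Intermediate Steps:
o = 5 (o = -10*(-½) = 5)
(W(-8, 30) - 1*(-684))*o² = (30 - 1*(-684))*5² = (30 + 684)*25 = 714*25 = 17850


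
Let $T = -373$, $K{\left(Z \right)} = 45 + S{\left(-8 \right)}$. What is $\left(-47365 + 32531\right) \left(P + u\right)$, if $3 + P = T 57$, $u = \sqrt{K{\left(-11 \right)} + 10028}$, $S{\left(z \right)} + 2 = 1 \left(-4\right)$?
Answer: $315430176 - 14834 \sqrt{10067} \approx 3.1394 \cdot 10^{8}$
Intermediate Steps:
$S{\left(z \right)} = -6$ ($S{\left(z \right)} = -2 + 1 \left(-4\right) = -2 - 4 = -6$)
$K{\left(Z \right)} = 39$ ($K{\left(Z \right)} = 45 - 6 = 39$)
$u = \sqrt{10067}$ ($u = \sqrt{39 + 10028} = \sqrt{10067} \approx 100.33$)
$P = -21264$ ($P = -3 - 21261 = -21264$)
$\left(-47365 + 32531\right) \left(P + u\right) = \left(-47365 + 32531\right) \left(-21264 + \sqrt{10067}\right) = - 14834 \left(-21264 + \sqrt{10067}\right) = 315430176 - 14834 \sqrt{10067}$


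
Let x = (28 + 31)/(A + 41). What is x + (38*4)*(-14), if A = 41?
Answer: -174437/82 ≈ -2127.3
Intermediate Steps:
x = 59/82 (x = (28 + 31)/(41 + 41) = 59/82 ≈ 0.71951)
x + (38*4)*(-14) = 59/82 + (38*4)*(-14) = 59/82 + 152*(-14) = 59/82 - 2128 = -174437/82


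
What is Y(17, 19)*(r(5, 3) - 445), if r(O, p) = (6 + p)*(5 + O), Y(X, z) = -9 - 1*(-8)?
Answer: 355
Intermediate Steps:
Y(X, z) = -1 (Y(X, z) = -9 + 8 = -1)
r(O, p) = (5 + O)*(6 + p)
Y(17, 19)*(r(5, 3) - 445) = -((30 + 5*3 + 6*5 + 5*3) - 445) = -((30 + 15 + 30 + 15) - 445) = -(90 - 445) = -1*(-355) = 355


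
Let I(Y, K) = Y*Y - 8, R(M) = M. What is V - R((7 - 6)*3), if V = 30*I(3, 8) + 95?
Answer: 122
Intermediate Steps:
I(Y, K) = -8 + Y² (I(Y, K) = Y² - 8 = -8 + Y²)
V = 125 (V = 30*(-8 + 3²) + 95 = 30*(-8 + 9) + 95 = 30*1 + 95 = 30 + 95 = 125)
V - R((7 - 6)*3) = 125 - (7 - 6)*3 = 125 - 3 = 122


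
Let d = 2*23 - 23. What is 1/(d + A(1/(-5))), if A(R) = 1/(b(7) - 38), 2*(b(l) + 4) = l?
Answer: 77/1769 ≈ 0.043527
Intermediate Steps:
b(l) = -4 + l/2
d = 23 (d = 46 - 23 = 23)
A(R) = -2/77 (A(R) = 1/((-4 + (1/2)*7) - 38) = 1/((-4 + 7/2) - 38) = 1/(-1/2 - 38) = 1/(-77/2) = -2/77)
1/(d + A(1/(-5))) = 1/(23 - 2/77) = 1/(1769/77) = 77/1769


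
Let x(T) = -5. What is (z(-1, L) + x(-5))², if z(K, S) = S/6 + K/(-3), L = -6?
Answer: 289/9 ≈ 32.111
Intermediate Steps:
z(K, S) = -K/3 + S/6 (z(K, S) = S*(⅙) + K*(-⅓) = S/6 - K/3 = -K/3 + S/6)
(z(-1, L) + x(-5))² = ((-⅓*(-1) + (⅙)*(-6)) - 5)² = ((⅓ - 1) - 5)² = (-⅔ - 5)² = (-17/3)² = 289/9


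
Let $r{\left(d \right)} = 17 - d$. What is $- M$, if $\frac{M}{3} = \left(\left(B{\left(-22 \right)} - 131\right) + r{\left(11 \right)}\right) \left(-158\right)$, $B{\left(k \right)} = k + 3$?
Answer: $-68256$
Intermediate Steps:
$B{\left(k \right)} = 3 + k$
$M = 68256$ ($M = 3 \left(\left(\left(3 - 22\right) - 131\right) + \left(17 - 11\right)\right) \left(-158\right) = 3 \left(\left(-19 - 131\right) + \left(17 - 11\right)\right) \left(-158\right) = 3 \left(-150 + 6\right) \left(-158\right) = 3 \left(\left(-144\right) \left(-158\right)\right) = 3 \cdot 22752 = 68256$)
$- M = \left(-1\right) 68256 = -68256$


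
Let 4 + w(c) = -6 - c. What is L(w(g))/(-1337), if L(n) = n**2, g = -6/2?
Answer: -7/191 ≈ -0.036649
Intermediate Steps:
g = -3 (g = -6*1/2 = -3)
w(c) = -10 - c (w(c) = -4 + (-6 - c) = -10 - c)
L(w(g))/(-1337) = (-10 - 1*(-3))**2/(-1337) = (-10 + 3)**2*(-1/1337) = (-7)**2*(-1/1337) = 49*(-1/1337) = -7/191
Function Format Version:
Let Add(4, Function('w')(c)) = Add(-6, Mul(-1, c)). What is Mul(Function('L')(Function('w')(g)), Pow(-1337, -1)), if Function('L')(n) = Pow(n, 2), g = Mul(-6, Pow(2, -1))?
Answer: Rational(-7, 191) ≈ -0.036649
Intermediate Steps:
g = -3 (g = Mul(-6, Rational(1, 2)) = -3)
Function('w')(c) = Add(-10, Mul(-1, c)) (Function('w')(c) = Add(-4, Add(-6, Mul(-1, c))) = Add(-10, Mul(-1, c)))
Mul(Function('L')(Function('w')(g)), Pow(-1337, -1)) = Mul(Pow(Add(-10, Mul(-1, -3)), 2), Pow(-1337, -1)) = Mul(Pow(Add(-10, 3), 2), Rational(-1, 1337)) = Mul(Pow(-7, 2), Rational(-1, 1337)) = Mul(49, Rational(-1, 1337)) = Rational(-7, 191)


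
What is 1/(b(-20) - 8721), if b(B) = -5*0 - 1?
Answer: -1/8722 ≈ -0.00011465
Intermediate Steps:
b(B) = -1 (b(B) = 0 - 1 = -1)
1/(b(-20) - 8721) = 1/(-1 - 8721) = 1/(-8722) = -1/8722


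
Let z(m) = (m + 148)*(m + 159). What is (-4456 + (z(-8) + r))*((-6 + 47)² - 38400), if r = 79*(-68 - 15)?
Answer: -371853313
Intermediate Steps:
r = -6557 (r = 79*(-83) = -6557)
z(m) = (148 + m)*(159 + m)
(-4456 + (z(-8) + r))*((-6 + 47)² - 38400) = (-4456 + ((23532 + (-8)² + 307*(-8)) - 6557))*((-6 + 47)² - 38400) = (-4456 + ((23532 + 64 - 2456) - 6557))*(41² - 38400) = (-4456 + (21140 - 6557))*(1681 - 38400) = (-4456 + 14583)*(-36719) = 10127*(-36719) = -371853313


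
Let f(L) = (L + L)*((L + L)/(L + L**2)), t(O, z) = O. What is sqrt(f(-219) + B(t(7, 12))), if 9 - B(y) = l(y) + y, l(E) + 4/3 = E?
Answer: sqrt(37605)/327 ≈ 0.59303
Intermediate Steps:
l(E) = -4/3 + E
B(y) = 31/3 - 2*y (B(y) = 9 - ((-4/3 + y) + y) = 9 - (-4/3 + 2*y) = 9 + (4/3 - 2*y) = 31/3 - 2*y)
f(L) = 4*L**2/(L + L**2) (f(L) = (2*L)*((2*L)/(L + L**2)) = (2*L)*(2*L/(L + L**2)) = 4*L**2/(L + L**2))
sqrt(f(-219) + B(t(7, 12))) = sqrt(4*(-219)/(1 - 219) + (31/3 - 2*7)) = sqrt(4*(-219)/(-218) + (31/3 - 14)) = sqrt(4*(-219)*(-1/218) - 11/3) = sqrt(438/109 - 11/3) = sqrt(115/327) = sqrt(37605)/327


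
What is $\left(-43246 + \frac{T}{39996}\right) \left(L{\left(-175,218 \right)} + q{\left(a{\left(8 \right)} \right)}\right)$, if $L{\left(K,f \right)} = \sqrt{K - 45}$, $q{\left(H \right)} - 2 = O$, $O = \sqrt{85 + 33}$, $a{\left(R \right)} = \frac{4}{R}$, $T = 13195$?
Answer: $- \frac{1729653821}{19998} - \frac{1729653821 \sqrt{118}}{39996} - \frac{1729653821 i \sqrt{55}}{19998} \approx -5.5626 \cdot 10^{5} - 6.4144 \cdot 10^{5} i$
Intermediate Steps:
$O = \sqrt{118} \approx 10.863$
$q{\left(H \right)} = 2 + \sqrt{118}$
$L{\left(K,f \right)} = \sqrt{-45 + K}$
$\left(-43246 + \frac{T}{39996}\right) \left(L{\left(-175,218 \right)} + q{\left(a{\left(8 \right)} \right)}\right) = \left(-43246 + \frac{13195}{39996}\right) \left(\sqrt{-45 - 175} + \left(2 + \sqrt{118}\right)\right) = \left(-43246 + 13195 \cdot \frac{1}{39996}\right) \left(\sqrt{-220} + \left(2 + \sqrt{118}\right)\right) = \left(-43246 + \frac{13195}{39996}\right) \left(2 i \sqrt{55} + \left(2 + \sqrt{118}\right)\right) = - \frac{1729653821 \left(2 + \sqrt{118} + 2 i \sqrt{55}\right)}{39996} = - \frac{1729653821}{19998} - \frac{1729653821 \sqrt{118}}{39996} - \frac{1729653821 i \sqrt{55}}{19998}$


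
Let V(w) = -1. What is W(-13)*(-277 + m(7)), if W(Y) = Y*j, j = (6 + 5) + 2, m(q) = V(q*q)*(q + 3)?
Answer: 48503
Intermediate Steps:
m(q) = -3 - q (m(q) = -(q + 3) = -(3 + q) = -3 - q)
j = 13 (j = 11 + 2 = 13)
W(Y) = 13*Y (W(Y) = Y*13 = 13*Y)
W(-13)*(-277 + m(7)) = (13*(-13))*(-277 + (-3 - 1*7)) = -169*(-277 + (-3 - 7)) = -169*(-277 - 10) = -169*(-287) = 48503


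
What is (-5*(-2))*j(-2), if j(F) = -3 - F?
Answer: -10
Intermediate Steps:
(-5*(-2))*j(-2) = (-5*(-2))*(-3 - 1*(-2)) = 10*(-3 + 2) = 10*(-1) = -10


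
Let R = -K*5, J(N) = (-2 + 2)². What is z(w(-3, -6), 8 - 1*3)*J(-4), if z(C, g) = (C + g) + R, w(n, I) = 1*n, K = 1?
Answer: 0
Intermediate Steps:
J(N) = 0 (J(N) = 0² = 0)
R = -5 ≈ -5.0000
w(n, I) = n
z(C, g) = -5 + C + g (z(C, g) = (C + g) - 5 = -5 + C + g)
z(w(-3, -6), 8 - 1*3)*J(-4) = (-5 - 3 + (8 - 1*3))*0 = (-5 - 3 + (8 - 3))*0 = (-5 - 3 + 5)*0 = -3*0 = 0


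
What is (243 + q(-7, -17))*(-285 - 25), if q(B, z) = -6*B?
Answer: -88350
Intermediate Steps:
(243 + q(-7, -17))*(-285 - 25) = (243 - 6*(-7))*(-285 - 25) = (243 + 42)*(-310) = 285*(-310) = -88350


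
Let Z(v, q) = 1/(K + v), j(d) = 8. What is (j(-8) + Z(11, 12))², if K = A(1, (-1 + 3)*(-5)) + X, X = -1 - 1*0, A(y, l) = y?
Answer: 7921/121 ≈ 65.463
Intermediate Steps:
X = -1 (X = -1 + 0 = -1)
K = 0 (K = 1 - 1 = 0)
Z(v, q) = 1/v (Z(v, q) = 1/(0 + v) = 1/v)
(j(-8) + Z(11, 12))² = (8 + 1/11)² = (89/11)² = 7921/121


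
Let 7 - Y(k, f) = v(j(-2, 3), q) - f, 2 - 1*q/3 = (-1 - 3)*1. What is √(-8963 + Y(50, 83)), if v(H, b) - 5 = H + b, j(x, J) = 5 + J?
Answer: 2*I*√2226 ≈ 94.361*I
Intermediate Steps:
q = 18 (q = 6 - 3*(-1 - 3) = 6 - (-12) = 6 - 3*(-4) = 6 + 12 = 18)
v(H, b) = 5 + H + b (v(H, b) = 5 + (H + b) = 5 + H + b)
Y(k, f) = -24 + f (Y(k, f) = 7 - ((5 + (5 + 3) + 18) - f) = 7 - ((5 + 8 + 18) - f) = 7 - (31 - f) = 7 + (-31 + f) = -24 + f)
√(-8963 + Y(50, 83)) = √(-8963 + (-24 + 83)) = √(-8963 + 59) = √(-8904) = 2*I*√2226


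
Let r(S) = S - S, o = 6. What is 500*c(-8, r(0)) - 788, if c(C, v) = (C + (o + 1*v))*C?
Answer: 7212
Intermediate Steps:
r(S) = 0
c(C, v) = C*(6 + C + v) (c(C, v) = (C + (6 + 1*v))*C = (C + (6 + v))*C = (6 + C + v)*C = C*(6 + C + v))
500*c(-8, r(0)) - 788 = 500*(-8*(6 - 8 + 0)) - 788 = 500*(-8*(-2)) - 788 = 500*16 - 788 = 8000 - 788 = 7212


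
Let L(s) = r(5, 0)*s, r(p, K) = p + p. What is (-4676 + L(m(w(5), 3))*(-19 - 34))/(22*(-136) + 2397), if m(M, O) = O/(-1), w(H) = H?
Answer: 3086/595 ≈ 5.1866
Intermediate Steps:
m(M, O) = -O (m(M, O) = O*(-1) = -O)
r(p, K) = 2*p
L(s) = 10*s (L(s) = (2*5)*s = 10*s)
(-4676 + L(m(w(5), 3))*(-19 - 34))/(22*(-136) + 2397) = (-4676 + (10*(-1*3))*(-19 - 34))/(22*(-136) + 2397) = (-4676 + (10*(-3))*(-53))/(-2992 + 2397) = (-4676 - 30*(-53))/(-595) = (-4676 + 1590)*(-1/595) = -3086*(-1/595) = 3086/595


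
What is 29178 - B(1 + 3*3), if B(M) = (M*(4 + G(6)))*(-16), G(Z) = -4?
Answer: 29178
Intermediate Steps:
B(M) = 0 (B(M) = (M*(4 - 4))*(-16) = (M*0)*(-16) = 0*(-16) = 0)
29178 - B(1 + 3*3) = 29178 - 1*0 = 29178 + 0 = 29178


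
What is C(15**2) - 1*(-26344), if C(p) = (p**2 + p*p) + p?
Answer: 127819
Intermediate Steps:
C(p) = p + 2*p**2 (C(p) = (p**2 + p**2) + p = 2*p**2 + p = p + 2*p**2)
C(15**2) - 1*(-26344) = 15**2*(1 + 2*15**2) - 1*(-26344) = 225*(1 + 2*225) + 26344 = 225*(1 + 450) + 26344 = 225*451 + 26344 = 101475 + 26344 = 127819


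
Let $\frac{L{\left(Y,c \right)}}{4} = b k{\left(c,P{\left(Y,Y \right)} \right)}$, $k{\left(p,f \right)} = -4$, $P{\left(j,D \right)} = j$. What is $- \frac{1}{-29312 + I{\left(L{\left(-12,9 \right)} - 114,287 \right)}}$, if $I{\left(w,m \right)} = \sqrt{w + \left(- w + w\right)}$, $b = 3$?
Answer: $\frac{14656}{429596753} + \frac{9 i \sqrt{2}}{859193506} \approx 3.4116 \cdot 10^{-5} + 1.4814 \cdot 10^{-8} i$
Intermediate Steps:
$L{\left(Y,c \right)} = -48$ ($L{\left(Y,c \right)} = 4 \cdot 3 \left(-4\right) = 4 \left(-12\right) = -48$)
$I{\left(w,m \right)} = \sqrt{w}$ ($I{\left(w,m \right)} = \sqrt{w + 0} = \sqrt{w}$)
$- \frac{1}{-29312 + I{\left(L{\left(-12,9 \right)} - 114,287 \right)}} = - \frac{1}{-29312 + \sqrt{-48 - 114}} = - \frac{1}{-29312 + \sqrt{-162}} = - \frac{1}{-29312 + 9 i \sqrt{2}}$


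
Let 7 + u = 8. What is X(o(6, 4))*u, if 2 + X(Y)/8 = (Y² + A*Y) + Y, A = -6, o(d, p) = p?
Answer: -48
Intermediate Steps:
u = 1 (u = -7 + 8 = 1)
X(Y) = -16 - 40*Y + 8*Y² (X(Y) = -16 + 8*((Y² - 6*Y) + Y) = -16 + 8*(Y² - 5*Y) = -16 + (-40*Y + 8*Y²) = -16 - 40*Y + 8*Y²)
X(o(6, 4))*u = (-16 - 40*4 + 8*4²)*1 = (-16 - 160 + 8*16)*1 = (-16 - 160 + 128)*1 = -48*1 = -48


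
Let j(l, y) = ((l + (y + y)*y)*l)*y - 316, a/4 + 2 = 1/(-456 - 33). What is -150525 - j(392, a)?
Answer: 173407503483847/116930169 ≈ 1.4830e+6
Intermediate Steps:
a = -3916/489 (a = -8 + 4/(-456 - 33) = -8 + 4/(-489) = -8 + 4*(-1/489) = -8 - 4/489 = -3916/489 ≈ -8.0082)
j(l, y) = -316 + l*y*(l + 2*y**2) (j(l, y) = ((l + (2*y)*y)*l)*y - 316 = ((l + 2*y**2)*l)*y - 316 = (l*(l + 2*y**2))*y - 316 = l*y*(l + 2*y**2) - 316 = -316 + l*y*(l + 2*y**2))
-150525 - j(392, a) = -150525 - (-316 - 3916/489*392**2 + 2*392*(-3916/489)**3) = -150525 - (-316 - 3916/489*153664 + 2*392*(-60052079296/116930169)) = -150525 - (-316 - 601748224/489 - 47080830168064/116930169) = -150525 - 1*(-191008417172572/116930169) = -150525 + 191008417172572/116930169 = 173407503483847/116930169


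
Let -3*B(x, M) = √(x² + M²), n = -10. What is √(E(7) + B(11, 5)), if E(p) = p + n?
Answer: √(-27 - 3*√146)/3 ≈ 2.651*I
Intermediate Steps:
B(x, M) = -√(M² + x²)/3 (B(x, M) = -√(x² + M²)/3 = -√(M² + x²)/3)
E(p) = -10 + p (E(p) = p - 10 = -10 + p)
√(E(7) + B(11, 5)) = √((-10 + 7) - √(5² + 11²)/3) = √(-3 - √(25 + 121)/3) = √(-3 - √146/3)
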